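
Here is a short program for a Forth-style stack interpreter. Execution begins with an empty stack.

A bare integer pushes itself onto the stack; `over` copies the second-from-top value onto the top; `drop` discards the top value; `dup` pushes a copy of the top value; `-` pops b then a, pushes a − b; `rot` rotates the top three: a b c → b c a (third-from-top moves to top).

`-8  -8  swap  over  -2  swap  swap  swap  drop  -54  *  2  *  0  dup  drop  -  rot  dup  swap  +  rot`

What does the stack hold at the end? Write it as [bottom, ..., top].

[216, -16, -8]

-8    -8
-8    -8 -8
swap  -8 -8
over  -8 -8 -8
-2    -8 -8 -8 -2
swap  -8 -8 -2 -8
swap  -8 -8 -8 -2
swap  -8 -8 -2 -8
drop  -8 -8 -2
-54   -8 -8 -2 -54
*     -8 -8 108
2     -8 -8 108 2
*     -8 -8 216
0     -8 -8 216 0
dup   -8 -8 216 0 0
drop  -8 -8 216 0
-     -8 -8 216
rot   -8 216 -8
dup   -8 216 -8 -8
swap  -8 216 -8 -8
+     -8 216 -16
rot   216 -16 -8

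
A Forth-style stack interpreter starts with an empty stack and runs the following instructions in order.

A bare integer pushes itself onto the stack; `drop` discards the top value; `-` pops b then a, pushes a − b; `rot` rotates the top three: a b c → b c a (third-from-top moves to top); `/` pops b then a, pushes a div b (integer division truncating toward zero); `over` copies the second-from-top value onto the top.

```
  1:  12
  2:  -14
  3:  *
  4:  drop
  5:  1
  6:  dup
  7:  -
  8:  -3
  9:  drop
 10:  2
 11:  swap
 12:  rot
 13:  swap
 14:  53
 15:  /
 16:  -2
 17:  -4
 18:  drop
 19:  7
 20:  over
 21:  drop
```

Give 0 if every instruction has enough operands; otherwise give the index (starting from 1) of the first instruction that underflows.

12   : 12
-14  : 12 -14
*    : -168
drop : (empty)
1    : 1
dup  : 1 1
-    : 0
-3   : 0 -3
drop : 0
2    : 0 2
swap : 2 0
rot  — needs 3 operands, stack has 2 → underflow

12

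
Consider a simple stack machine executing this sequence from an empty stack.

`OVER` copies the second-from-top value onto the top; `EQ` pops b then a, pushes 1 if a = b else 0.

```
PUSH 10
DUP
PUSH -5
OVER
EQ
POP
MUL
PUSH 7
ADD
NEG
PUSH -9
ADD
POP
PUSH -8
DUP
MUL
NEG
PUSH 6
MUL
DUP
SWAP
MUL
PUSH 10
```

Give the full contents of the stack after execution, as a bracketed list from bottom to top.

[147456, 10]

PUSH 10  [10]
DUP      [10, 10]
PUSH -5  [10, 10, -5]
OVER     [10, 10, -5, 10]
EQ       [10, 10, 0]
POP      [10, 10]
MUL      [100]
PUSH 7   [100, 7]
ADD      [107]
NEG      [-107]
PUSH -9  [-107, -9]
ADD      [-116]
POP      []
PUSH -8  [-8]
DUP      [-8, -8]
MUL      [64]
NEG      [-64]
PUSH 6   [-64, 6]
MUL      [-384]
DUP      [-384, -384]
SWAP     [-384, -384]
MUL      [147456]
PUSH 10  [147456, 10]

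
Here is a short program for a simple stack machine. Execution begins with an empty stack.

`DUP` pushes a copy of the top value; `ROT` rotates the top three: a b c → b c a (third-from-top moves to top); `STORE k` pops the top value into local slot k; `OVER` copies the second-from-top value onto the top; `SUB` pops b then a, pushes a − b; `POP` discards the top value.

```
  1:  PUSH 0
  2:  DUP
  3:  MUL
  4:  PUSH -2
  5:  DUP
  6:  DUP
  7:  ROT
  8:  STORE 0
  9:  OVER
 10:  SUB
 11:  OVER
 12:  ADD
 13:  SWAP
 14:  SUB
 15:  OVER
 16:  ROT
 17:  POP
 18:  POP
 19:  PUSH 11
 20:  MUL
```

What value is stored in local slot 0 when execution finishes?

PUSH 0  -> [0]
DUP     -> [0, 0]
MUL     -> [0]
PUSH -2 -> [0, -2]
DUP     -> [0, -2, -2]
DUP     -> [0, -2, -2, -2]
ROT     -> [0, -2, -2, -2]
STORE 0 -> [0, -2, -2]
OVER    -> [0, -2, -2, -2]
SUB     -> [0, -2, 0]
OVER    -> [0, -2, 0, -2]
ADD     -> [0, -2, -2]
SWAP    -> [0, -2, -2]
SUB     -> [0, 0]
OVER    -> [0, 0, 0]
ROT     -> [0, 0, 0]
POP     -> [0, 0]
POP     -> [0]
PUSH 11 -> [0, 11]
MUL     -> [0]

-2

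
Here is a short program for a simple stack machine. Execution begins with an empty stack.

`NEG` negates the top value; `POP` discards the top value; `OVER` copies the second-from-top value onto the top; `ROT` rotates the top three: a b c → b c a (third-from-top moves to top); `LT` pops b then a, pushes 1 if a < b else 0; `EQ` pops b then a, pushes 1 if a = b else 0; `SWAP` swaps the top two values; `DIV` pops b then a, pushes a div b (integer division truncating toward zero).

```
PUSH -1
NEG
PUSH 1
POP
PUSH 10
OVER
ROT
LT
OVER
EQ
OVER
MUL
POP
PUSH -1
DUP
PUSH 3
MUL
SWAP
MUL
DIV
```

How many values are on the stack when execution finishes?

1

PUSH -1 : -1
NEG     : 1
PUSH 1  : 1 1
POP     : 1
PUSH 10 : 1 10
OVER    : 1 10 1
ROT     : 10 1 1
LT      : 10 0
OVER    : 10 0 10
EQ      : 10 0
OVER    : 10 0 10
MUL     : 10 0
POP     : 10
PUSH -1 : 10 -1
DUP     : 10 -1 -1
PUSH 3  : 10 -1 -1 3
MUL     : 10 -1 -3
SWAP    : 10 -3 -1
MUL     : 10 3
DIV     : 3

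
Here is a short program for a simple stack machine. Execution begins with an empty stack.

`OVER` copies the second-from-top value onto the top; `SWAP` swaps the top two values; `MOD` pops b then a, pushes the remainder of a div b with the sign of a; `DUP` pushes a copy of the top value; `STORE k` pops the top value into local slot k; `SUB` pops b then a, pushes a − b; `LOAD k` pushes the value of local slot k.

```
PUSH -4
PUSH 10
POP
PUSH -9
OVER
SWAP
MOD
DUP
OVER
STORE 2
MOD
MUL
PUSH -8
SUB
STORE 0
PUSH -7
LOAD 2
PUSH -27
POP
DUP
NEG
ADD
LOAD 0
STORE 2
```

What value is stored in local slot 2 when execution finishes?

PUSH -4  : -4
PUSH 10  : -4 10
POP      : -4
PUSH -9  : -4 -9
OVER     : -4 -9 -4
SWAP     : -4 -4 -9
MOD      : -4 -4
DUP      : -4 -4 -4
OVER     : -4 -4 -4 -4
STORE 2  : -4 -4 -4
MOD      : -4 0
MUL      : 0
PUSH -8  : 0 -8
SUB      : 8
STORE 0  : (empty)
PUSH -7  : -7
LOAD 2   : -7 -4
PUSH -27 : -7 -4 -27
POP      : -7 -4
DUP      : -7 -4 -4
NEG      : -7 -4 4
ADD      : -7 0
LOAD 0   : -7 0 8
STORE 2  : -7 0

8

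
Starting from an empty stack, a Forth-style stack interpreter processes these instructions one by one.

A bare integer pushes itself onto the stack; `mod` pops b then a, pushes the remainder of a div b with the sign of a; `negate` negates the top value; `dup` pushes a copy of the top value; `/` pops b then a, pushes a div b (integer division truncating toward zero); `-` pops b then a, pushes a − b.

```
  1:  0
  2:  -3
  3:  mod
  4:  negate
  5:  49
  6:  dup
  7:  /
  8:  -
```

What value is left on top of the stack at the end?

-1

0      -> 0
-3     -> 0 -3
mod    -> 0
negate -> 0
49     -> 0 49
dup    -> 0 49 49
/      -> 0 1
-      -> -1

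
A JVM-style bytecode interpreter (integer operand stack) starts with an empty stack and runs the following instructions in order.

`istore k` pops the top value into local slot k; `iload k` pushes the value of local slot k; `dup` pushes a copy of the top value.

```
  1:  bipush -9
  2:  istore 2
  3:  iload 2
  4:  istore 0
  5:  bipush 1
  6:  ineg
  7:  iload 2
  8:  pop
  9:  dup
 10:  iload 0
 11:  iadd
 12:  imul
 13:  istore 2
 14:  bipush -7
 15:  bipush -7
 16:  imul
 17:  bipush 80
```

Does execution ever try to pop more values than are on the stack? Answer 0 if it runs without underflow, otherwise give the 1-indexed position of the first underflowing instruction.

bipush -9 → [-9]
istore 2  → []
iload 2   → [-9]
istore 0  → []
bipush 1  → [1]
ineg      → [-1]
iload 2   → [-1, -9]
pop       → [-1]
dup       → [-1, -1]
iload 0   → [-1, -1, -9]
iadd      → [-1, -10]
imul      → [10]
istore 2  → []
bipush -7 → [-7]
bipush -7 → [-7, -7]
imul      → [49]
bipush 80 → [49, 80]

0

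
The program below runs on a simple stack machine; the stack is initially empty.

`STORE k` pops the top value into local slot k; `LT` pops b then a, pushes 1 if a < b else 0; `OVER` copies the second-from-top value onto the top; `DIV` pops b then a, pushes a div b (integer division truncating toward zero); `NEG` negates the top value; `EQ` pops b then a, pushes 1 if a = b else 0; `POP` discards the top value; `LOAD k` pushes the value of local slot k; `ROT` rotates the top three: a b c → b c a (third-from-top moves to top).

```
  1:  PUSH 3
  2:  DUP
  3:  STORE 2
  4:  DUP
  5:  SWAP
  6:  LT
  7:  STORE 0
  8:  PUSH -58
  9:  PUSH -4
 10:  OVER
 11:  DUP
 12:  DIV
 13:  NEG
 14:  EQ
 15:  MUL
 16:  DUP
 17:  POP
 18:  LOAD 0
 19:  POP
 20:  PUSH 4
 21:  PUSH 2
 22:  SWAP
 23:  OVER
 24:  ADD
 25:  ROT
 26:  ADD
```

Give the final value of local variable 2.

3

PUSH 3   → 3
DUP      → 3 3
STORE 2  → 3
DUP      → 3 3
SWAP     → 3 3
LT       → 0
STORE 0  → (empty)
PUSH -58 → -58
PUSH -4  → -58 -4
OVER     → -58 -4 -58
DUP      → -58 -4 -58 -58
DIV      → -58 -4 1
NEG      → -58 -4 -1
EQ       → -58 0
MUL      → 0
DUP      → 0 0
POP      → 0
LOAD 0   → 0 0
POP      → 0
PUSH 4   → 0 4
PUSH 2   → 0 4 2
SWAP     → 0 2 4
OVER     → 0 2 4 2
ADD      → 0 2 6
ROT      → 2 6 0
ADD      → 2 6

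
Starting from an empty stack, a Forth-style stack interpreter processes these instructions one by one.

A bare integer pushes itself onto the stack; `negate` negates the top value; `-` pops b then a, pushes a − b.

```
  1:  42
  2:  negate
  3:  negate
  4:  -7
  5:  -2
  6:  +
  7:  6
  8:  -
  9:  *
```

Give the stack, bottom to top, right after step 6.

[42, -9]

42     -> [42]
negate -> [-42]
negate -> [42]
-7     -> [42, -7]
-2     -> [42, -7, -2]
+      -> [42, -9]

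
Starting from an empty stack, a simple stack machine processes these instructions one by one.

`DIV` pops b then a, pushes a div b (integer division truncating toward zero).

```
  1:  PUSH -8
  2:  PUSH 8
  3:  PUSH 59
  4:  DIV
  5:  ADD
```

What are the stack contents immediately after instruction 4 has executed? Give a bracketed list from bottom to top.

PUSH -8 → [-8]
PUSH 8  → [-8, 8]
PUSH 59 → [-8, 8, 59]
DIV     → [-8, 0]

[-8, 0]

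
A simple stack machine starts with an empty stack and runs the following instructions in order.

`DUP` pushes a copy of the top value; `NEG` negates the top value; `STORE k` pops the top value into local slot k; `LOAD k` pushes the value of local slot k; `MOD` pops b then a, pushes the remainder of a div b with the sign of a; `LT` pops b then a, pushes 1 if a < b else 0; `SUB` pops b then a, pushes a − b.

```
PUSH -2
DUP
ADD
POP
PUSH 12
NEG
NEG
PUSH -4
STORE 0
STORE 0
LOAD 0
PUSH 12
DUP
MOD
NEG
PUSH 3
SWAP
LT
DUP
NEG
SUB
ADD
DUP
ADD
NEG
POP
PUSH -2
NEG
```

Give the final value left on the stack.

PUSH -2 → -2
DUP     → -2 -2
ADD     → -4
POP     → (empty)
PUSH 12 → 12
NEG     → -12
NEG     → 12
PUSH -4 → 12 -4
STORE 0 → 12
STORE 0 → (empty)
LOAD 0  → 12
PUSH 12 → 12 12
DUP     → 12 12 12
MOD     → 12 0
NEG     → 12 0
PUSH 3  → 12 0 3
SWAP    → 12 3 0
LT      → 12 0
DUP     → 12 0 0
NEG     → 12 0 0
SUB     → 12 0
ADD     → 12
DUP     → 12 12
ADD     → 24
NEG     → -24
POP     → (empty)
PUSH -2 → -2
NEG     → 2

2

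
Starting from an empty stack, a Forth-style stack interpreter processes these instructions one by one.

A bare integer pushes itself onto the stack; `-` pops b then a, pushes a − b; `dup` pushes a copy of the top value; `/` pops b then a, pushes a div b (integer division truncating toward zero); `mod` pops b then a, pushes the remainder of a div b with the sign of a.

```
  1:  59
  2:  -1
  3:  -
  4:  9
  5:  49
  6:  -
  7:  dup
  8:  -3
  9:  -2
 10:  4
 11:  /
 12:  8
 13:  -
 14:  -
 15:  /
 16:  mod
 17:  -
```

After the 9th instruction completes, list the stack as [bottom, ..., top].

[60, -40, -40, -3, -2]

59  : [59]
-1  : [59, -1]
-   : [60]
9   : [60, 9]
49  : [60, 9, 49]
-   : [60, -40]
dup : [60, -40, -40]
-3  : [60, -40, -40, -3]
-2  : [60, -40, -40, -3, -2]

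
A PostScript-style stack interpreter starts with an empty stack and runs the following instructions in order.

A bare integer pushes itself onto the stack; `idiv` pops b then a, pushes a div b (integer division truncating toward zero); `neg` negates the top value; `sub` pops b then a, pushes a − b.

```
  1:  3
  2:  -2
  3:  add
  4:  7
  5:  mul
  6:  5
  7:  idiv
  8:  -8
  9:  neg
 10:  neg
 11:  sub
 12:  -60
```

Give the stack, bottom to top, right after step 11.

[9]

3     3
-2    3 -2
add   1
7     1 7
mul   7
5     7 5
idiv  1
-8    1 -8
neg   1 8
neg   1 -8
sub   9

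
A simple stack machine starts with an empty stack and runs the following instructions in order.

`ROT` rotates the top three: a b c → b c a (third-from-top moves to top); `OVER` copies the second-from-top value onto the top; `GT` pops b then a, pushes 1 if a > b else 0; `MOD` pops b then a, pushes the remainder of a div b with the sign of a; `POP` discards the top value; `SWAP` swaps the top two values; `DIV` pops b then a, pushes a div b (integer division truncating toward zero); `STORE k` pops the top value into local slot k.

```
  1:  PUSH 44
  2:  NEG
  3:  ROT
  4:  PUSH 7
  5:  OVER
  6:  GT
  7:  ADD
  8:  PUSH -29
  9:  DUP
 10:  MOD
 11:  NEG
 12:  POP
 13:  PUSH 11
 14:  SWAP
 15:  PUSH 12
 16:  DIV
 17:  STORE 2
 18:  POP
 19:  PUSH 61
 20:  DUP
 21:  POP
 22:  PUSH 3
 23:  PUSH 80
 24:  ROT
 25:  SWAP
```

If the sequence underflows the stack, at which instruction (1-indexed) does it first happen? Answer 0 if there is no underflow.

PUSH 44 : 44
NEG     : -44
ROT  — needs 3 operands, stack has 1 → underflow

3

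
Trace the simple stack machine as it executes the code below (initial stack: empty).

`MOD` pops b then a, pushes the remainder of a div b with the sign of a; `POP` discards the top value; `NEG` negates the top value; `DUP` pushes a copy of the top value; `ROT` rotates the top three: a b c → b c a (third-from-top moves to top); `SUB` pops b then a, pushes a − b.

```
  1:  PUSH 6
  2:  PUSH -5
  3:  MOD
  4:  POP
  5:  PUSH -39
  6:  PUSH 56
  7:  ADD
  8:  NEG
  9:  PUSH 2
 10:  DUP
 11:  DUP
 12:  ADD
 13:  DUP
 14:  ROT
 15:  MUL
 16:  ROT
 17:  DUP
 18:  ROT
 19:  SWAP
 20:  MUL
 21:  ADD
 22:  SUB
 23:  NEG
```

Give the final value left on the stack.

PUSH 6   : 6
PUSH -5  : 6 -5
MOD      : 1
POP      : (empty)
PUSH -39 : -39
PUSH 56  : -39 56
ADD      : 17
NEG      : -17
PUSH 2   : -17 2
DUP      : -17 2 2
DUP      : -17 2 2 2
ADD      : -17 2 4
DUP      : -17 2 4 4
ROT      : -17 4 4 2
MUL      : -17 4 8
ROT      : 4 8 -17
DUP      : 4 8 -17 -17
ROT      : 4 -17 -17 8
SWAP     : 4 -17 8 -17
MUL      : 4 -17 -136
ADD      : 4 -153
SUB      : 157
NEG      : -157

-157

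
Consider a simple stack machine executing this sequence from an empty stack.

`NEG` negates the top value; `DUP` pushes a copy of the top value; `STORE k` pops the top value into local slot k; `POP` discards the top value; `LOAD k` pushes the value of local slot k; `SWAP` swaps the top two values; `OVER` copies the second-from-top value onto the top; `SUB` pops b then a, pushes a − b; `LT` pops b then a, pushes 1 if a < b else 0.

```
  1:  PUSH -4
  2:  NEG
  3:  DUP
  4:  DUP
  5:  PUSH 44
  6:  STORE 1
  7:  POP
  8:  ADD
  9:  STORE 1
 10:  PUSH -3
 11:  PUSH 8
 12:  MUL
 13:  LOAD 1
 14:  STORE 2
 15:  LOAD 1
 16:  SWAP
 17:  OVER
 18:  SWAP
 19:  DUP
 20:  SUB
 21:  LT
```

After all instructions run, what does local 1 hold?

PUSH -4 -> -4
NEG     -> 4
DUP     -> 4 4
DUP     -> 4 4 4
PUSH 44 -> 4 4 4 44
STORE 1 -> 4 4 4
POP     -> 4 4
ADD     -> 8
STORE 1 -> (empty)
PUSH -3 -> -3
PUSH 8  -> -3 8
MUL     -> -24
LOAD 1  -> -24 8
STORE 2 -> -24
LOAD 1  -> -24 8
SWAP    -> 8 -24
OVER    -> 8 -24 8
SWAP    -> 8 8 -24
DUP     -> 8 8 -24 -24
SUB     -> 8 8 0
LT      -> 8 0

8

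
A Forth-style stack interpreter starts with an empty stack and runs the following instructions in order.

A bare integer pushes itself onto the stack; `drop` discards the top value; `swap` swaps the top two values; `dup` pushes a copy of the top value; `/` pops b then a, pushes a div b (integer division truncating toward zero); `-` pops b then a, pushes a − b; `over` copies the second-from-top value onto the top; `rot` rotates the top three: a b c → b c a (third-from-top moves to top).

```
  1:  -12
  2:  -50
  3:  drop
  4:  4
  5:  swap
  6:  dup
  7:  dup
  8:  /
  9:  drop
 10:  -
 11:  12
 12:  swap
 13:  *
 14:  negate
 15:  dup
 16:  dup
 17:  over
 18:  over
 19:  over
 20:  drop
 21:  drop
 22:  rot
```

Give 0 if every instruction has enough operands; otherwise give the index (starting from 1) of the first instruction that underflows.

0

-12     [-12]
-50     [-12, -50]
drop    [-12]
4       [-12, 4]
swap    [4, -12]
dup     [4, -12, -12]
dup     [4, -12, -12, -12]
/       [4, -12, 1]
drop    [4, -12]
-       [16]
12      [16, 12]
swap    [12, 16]
*       [192]
negate  [-192]
dup     [-192, -192]
dup     [-192, -192, -192]
over    [-192, -192, -192, -192]
over    [-192, -192, -192, -192, -192]
over    [-192, -192, -192, -192, -192, -192]
drop    [-192, -192, -192, -192, -192]
drop    [-192, -192, -192, -192]
rot     [-192, -192, -192, -192]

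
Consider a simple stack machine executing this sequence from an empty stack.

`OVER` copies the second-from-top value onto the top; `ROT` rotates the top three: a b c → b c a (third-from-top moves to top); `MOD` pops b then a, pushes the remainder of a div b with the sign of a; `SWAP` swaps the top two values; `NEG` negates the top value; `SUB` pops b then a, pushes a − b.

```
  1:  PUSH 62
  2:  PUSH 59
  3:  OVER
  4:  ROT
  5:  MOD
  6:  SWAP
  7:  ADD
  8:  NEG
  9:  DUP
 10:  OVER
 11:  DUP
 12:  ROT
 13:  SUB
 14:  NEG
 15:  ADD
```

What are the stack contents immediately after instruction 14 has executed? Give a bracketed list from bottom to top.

[-59, -59, 0]

PUSH 62 : 62
PUSH 59 : 62 59
OVER    : 62 59 62
ROT     : 59 62 62
MOD     : 59 0
SWAP    : 0 59
ADD     : 59
NEG     : -59
DUP     : -59 -59
OVER    : -59 -59 -59
DUP     : -59 -59 -59 -59
ROT     : -59 -59 -59 -59
SUB     : -59 -59 0
NEG     : -59 -59 0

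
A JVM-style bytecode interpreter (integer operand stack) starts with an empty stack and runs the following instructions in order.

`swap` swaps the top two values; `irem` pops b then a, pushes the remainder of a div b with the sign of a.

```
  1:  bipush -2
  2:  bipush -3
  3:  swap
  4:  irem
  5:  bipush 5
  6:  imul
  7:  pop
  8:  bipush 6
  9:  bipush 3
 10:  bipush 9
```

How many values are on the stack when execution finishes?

3

bipush -2  [-2]
bipush -3  [-2, -3]
swap       [-3, -2]
irem       [-1]
bipush 5   [-1, 5]
imul       [-5]
pop        []
bipush 6   [6]
bipush 3   [6, 3]
bipush 9   [6, 3, 9]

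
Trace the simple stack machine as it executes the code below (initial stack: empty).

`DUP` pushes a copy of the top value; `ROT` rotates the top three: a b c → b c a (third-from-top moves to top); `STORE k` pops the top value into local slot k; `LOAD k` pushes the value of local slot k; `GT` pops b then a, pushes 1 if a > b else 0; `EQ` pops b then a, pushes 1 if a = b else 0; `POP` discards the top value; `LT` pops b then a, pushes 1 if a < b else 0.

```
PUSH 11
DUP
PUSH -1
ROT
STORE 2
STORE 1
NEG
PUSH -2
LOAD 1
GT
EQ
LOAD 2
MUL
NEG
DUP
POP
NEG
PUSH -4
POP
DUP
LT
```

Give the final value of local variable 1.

PUSH 11 : 11
DUP     : 11 11
PUSH -1 : 11 11 -1
ROT     : 11 -1 11
STORE 2 : 11 -1
STORE 1 : 11
NEG     : -11
PUSH -2 : -11 -2
LOAD 1  : -11 -2 -1
GT      : -11 0
EQ      : 0
LOAD 2  : 0 11
MUL     : 0
NEG     : 0
DUP     : 0 0
POP     : 0
NEG     : 0
PUSH -4 : 0 -4
POP     : 0
DUP     : 0 0
LT      : 0

-1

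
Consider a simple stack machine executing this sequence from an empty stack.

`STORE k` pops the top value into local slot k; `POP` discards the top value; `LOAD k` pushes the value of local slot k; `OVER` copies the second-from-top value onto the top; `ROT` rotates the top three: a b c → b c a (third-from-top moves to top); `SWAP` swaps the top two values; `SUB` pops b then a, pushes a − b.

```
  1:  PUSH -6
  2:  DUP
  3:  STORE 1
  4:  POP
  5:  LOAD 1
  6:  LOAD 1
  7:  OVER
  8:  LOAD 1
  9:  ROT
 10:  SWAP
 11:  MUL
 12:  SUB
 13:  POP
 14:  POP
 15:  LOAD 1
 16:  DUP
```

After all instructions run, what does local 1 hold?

PUSH -6  [-6]
DUP      [-6, -6]
STORE 1  [-6]
POP      []
LOAD 1   [-6]
LOAD 1   [-6, -6]
OVER     [-6, -6, -6]
LOAD 1   [-6, -6, -6, -6]
ROT      [-6, -6, -6, -6]
SWAP     [-6, -6, -6, -6]
MUL      [-6, -6, 36]
SUB      [-6, -42]
POP      [-6]
POP      []
LOAD 1   [-6]
DUP      [-6, -6]

-6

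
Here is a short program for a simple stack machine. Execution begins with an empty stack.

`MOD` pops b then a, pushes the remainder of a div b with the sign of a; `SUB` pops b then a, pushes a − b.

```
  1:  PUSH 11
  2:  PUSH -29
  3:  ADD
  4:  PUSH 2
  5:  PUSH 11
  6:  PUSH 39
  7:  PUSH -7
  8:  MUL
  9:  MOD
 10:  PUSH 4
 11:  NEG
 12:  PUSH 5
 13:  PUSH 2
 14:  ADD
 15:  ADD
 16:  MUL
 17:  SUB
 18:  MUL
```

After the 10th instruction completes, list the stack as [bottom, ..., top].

[-18, 2, 11, 4]

PUSH 11  : [11]
PUSH -29 : [11, -29]
ADD      : [-18]
PUSH 2   : [-18, 2]
PUSH 11  : [-18, 2, 11]
PUSH 39  : [-18, 2, 11, 39]
PUSH -7  : [-18, 2, 11, 39, -7]
MUL      : [-18, 2, 11, -273]
MOD      : [-18, 2, 11]
PUSH 4   : [-18, 2, 11, 4]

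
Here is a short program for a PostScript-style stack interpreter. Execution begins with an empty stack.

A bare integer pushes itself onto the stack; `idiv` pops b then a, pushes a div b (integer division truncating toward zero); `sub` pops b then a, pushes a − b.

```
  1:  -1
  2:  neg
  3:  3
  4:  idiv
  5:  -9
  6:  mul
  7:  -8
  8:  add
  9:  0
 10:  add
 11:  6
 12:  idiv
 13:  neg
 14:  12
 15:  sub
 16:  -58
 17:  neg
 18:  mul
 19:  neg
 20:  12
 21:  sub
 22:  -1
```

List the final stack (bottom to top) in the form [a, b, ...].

-1   : -1
neg  : 1
3    : 1 3
idiv : 0
-9   : 0 -9
mul  : 0
-8   : 0 -8
add  : -8
0    : -8 0
add  : -8
6    : -8 6
idiv : -1
neg  : 1
12   : 1 12
sub  : -11
-58  : -11 -58
neg  : -11 58
mul  : -638
neg  : 638
12   : 638 12
sub  : 626
-1   : 626 -1

[626, -1]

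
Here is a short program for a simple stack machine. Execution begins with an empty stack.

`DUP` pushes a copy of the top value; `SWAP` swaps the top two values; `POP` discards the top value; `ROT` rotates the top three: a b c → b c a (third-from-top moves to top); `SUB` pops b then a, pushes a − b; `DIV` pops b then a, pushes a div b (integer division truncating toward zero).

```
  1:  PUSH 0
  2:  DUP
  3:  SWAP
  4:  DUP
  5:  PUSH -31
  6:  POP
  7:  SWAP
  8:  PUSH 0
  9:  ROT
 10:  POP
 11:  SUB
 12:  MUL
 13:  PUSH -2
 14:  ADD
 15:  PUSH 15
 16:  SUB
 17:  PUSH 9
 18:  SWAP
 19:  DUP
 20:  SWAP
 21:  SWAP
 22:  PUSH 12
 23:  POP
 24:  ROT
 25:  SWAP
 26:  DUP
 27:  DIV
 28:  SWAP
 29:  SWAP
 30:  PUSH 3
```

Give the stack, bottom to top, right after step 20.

PUSH 0    [0]
DUP       [0, 0]
SWAP      [0, 0]
DUP       [0, 0, 0]
PUSH -31  [0, 0, 0, -31]
POP       [0, 0, 0]
SWAP      [0, 0, 0]
PUSH 0    [0, 0, 0, 0]
ROT       [0, 0, 0, 0]
POP       [0, 0, 0]
SUB       [0, 0]
MUL       [0]
PUSH -2   [0, -2]
ADD       [-2]
PUSH 15   [-2, 15]
SUB       [-17]
PUSH 9    [-17, 9]
SWAP      [9, -17]
DUP       [9, -17, -17]
SWAP      [9, -17, -17]

[9, -17, -17]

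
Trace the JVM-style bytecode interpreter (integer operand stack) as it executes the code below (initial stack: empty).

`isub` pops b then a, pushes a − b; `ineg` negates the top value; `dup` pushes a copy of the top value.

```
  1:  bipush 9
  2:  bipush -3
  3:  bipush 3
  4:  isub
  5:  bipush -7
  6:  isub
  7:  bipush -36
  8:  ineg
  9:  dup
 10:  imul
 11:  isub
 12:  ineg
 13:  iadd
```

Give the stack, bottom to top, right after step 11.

bipush 9    9
bipush -3   9 -3
bipush 3    9 -3 3
isub        9 -6
bipush -7   9 -6 -7
isub        9 1
bipush -36  9 1 -36
ineg        9 1 36
dup         9 1 36 36
imul        9 1 1296
isub        9 -1295

[9, -1295]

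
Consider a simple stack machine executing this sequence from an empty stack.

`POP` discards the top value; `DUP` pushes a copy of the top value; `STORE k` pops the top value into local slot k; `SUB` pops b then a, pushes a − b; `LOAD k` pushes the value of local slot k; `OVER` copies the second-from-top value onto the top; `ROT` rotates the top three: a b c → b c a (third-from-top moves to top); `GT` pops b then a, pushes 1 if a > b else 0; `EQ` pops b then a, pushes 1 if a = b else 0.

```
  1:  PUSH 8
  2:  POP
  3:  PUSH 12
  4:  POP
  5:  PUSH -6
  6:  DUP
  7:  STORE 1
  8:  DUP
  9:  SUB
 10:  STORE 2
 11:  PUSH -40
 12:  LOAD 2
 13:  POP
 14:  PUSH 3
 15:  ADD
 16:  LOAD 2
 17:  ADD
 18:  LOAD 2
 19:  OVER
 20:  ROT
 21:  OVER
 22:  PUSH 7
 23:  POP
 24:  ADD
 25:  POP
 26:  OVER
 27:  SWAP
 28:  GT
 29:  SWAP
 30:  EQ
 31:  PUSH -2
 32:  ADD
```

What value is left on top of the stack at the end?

PUSH 8   → [8]
POP      → []
PUSH 12  → [12]
POP      → []
PUSH -6  → [-6]
DUP      → [-6, -6]
STORE 1  → [-6]
DUP      → [-6, -6]
SUB      → [0]
STORE 2  → []
PUSH -40 → [-40]
LOAD 2   → [-40, 0]
POP      → [-40]
PUSH 3   → [-40, 3]
ADD      → [-37]
LOAD 2   → [-37, 0]
ADD      → [-37]
LOAD 2   → [-37, 0]
OVER     → [-37, 0, -37]
ROT      → [0, -37, -37]
OVER     → [0, -37, -37, -37]
PUSH 7   → [0, -37, -37, -37, 7]
POP      → [0, -37, -37, -37]
ADD      → [0, -37, -74]
POP      → [0, -37]
OVER     → [0, -37, 0]
SWAP     → [0, 0, -37]
GT       → [0, 1]
SWAP     → [1, 0]
EQ       → [0]
PUSH -2  → [0, -2]
ADD      → [-2]

-2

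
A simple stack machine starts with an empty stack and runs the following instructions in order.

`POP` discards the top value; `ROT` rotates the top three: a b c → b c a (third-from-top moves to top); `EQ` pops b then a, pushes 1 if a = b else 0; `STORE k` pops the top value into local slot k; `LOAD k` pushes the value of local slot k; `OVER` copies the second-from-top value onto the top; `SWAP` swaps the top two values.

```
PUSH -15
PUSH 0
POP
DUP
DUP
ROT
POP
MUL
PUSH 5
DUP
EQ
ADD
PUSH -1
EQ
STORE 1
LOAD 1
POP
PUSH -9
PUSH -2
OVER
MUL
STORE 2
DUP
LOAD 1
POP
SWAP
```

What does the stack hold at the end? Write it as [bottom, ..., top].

PUSH -15  -15
PUSH 0    -15 0
POP       -15
DUP       -15 -15
DUP       -15 -15 -15
ROT       -15 -15 -15
POP       -15 -15
MUL       225
PUSH 5    225 5
DUP       225 5 5
EQ        225 1
ADD       226
PUSH -1   226 -1
EQ        0
STORE 1   (empty)
LOAD 1    0
POP       (empty)
PUSH -9   -9
PUSH -2   -9 -2
OVER      -9 -2 -9
MUL       -9 18
STORE 2   -9
DUP       -9 -9
LOAD 1    -9 -9 0
POP       -9 -9
SWAP      -9 -9

[-9, -9]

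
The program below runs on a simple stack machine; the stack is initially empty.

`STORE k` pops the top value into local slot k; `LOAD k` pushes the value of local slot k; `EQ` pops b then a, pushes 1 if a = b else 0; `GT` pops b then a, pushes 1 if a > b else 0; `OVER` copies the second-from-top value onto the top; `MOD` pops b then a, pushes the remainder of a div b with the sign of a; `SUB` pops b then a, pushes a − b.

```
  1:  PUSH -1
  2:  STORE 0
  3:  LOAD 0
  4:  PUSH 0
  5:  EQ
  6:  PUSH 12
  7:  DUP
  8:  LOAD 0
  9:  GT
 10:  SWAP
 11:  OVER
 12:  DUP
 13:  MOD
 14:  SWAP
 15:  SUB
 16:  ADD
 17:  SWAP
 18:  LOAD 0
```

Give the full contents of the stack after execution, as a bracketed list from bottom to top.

PUSH -1 → -1
STORE 0 → (empty)
LOAD 0  → -1
PUSH 0  → -1 0
EQ      → 0
PUSH 12 → 0 12
DUP     → 0 12 12
LOAD 0  → 0 12 12 -1
GT      → 0 12 1
SWAP    → 0 1 12
OVER    → 0 1 12 1
DUP     → 0 1 12 1 1
MOD     → 0 1 12 0
SWAP    → 0 1 0 12
SUB     → 0 1 -12
ADD     → 0 -11
SWAP    → -11 0
LOAD 0  → -11 0 -1

[-11, 0, -1]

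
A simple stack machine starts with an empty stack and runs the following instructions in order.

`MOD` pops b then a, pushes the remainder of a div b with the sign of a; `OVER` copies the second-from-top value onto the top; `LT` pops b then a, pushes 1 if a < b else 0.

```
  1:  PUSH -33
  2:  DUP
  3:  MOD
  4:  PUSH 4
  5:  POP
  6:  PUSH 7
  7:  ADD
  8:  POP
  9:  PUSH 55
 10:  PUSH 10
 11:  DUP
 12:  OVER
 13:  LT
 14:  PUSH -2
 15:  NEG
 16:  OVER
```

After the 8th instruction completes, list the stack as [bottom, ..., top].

[]

PUSH -33 -> [-33]
DUP      -> [-33, -33]
MOD      -> [0]
PUSH 4   -> [0, 4]
POP      -> [0]
PUSH 7   -> [0, 7]
ADD      -> [7]
POP      -> []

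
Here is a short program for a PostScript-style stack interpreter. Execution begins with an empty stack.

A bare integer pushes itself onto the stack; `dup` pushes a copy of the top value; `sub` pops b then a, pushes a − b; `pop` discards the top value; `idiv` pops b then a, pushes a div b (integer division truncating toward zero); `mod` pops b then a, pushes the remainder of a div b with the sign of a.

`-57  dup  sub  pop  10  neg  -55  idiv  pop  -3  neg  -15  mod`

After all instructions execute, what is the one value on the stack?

-57   [-57]
dup   [-57, -57]
sub   [0]
pop   []
10    [10]
neg   [-10]
-55   [-10, -55]
idiv  [0]
pop   []
-3    [-3]
neg   [3]
-15   [3, -15]
mod   [3]

3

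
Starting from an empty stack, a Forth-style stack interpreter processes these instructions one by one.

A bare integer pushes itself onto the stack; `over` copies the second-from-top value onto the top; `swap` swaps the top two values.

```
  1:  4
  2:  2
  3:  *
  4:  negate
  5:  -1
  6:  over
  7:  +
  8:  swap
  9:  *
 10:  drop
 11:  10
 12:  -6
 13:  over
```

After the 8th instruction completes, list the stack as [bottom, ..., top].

[-9, -8]

4      → 4
2      → 4 2
*      → 8
negate → -8
-1     → -8 -1
over   → -8 -1 -8
+      → -8 -9
swap   → -9 -8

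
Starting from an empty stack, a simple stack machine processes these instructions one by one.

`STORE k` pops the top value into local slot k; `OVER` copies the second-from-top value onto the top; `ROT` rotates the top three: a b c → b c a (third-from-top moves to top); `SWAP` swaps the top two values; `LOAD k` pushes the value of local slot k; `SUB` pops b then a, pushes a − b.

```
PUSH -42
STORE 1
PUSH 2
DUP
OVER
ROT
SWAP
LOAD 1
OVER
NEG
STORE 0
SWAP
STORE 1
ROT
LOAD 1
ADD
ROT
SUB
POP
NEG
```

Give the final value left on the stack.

PUSH -42 → [-42]
STORE 1  → []
PUSH 2   → [2]
DUP      → [2, 2]
OVER     → [2, 2, 2]
ROT      → [2, 2, 2]
SWAP     → [2, 2, 2]
LOAD 1   → [2, 2, 2, -42]
OVER     → [2, 2, 2, -42, 2]
NEG      → [2, 2, 2, -42, -2]
STORE 0  → [2, 2, 2, -42]
SWAP     → [2, 2, -42, 2]
STORE 1  → [2, 2, -42]
ROT      → [2, -42, 2]
LOAD 1   → [2, -42, 2, 2]
ADD      → [2, -42, 4]
ROT      → [-42, 4, 2]
SUB      → [-42, 2]
POP      → [-42]
NEG      → [42]

42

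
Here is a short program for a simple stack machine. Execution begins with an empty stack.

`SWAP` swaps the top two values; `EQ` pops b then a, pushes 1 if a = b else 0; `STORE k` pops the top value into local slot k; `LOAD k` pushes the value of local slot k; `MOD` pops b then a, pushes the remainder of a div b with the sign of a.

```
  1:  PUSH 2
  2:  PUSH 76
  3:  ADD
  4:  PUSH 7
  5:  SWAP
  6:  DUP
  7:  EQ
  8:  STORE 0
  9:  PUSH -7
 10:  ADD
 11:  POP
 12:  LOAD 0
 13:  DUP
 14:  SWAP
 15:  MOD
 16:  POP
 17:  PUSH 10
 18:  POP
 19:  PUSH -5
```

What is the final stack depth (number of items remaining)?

PUSH 2  → 2
PUSH 76 → 2 76
ADD     → 78
PUSH 7  → 78 7
SWAP    → 7 78
DUP     → 7 78 78
EQ      → 7 1
STORE 0 → 7
PUSH -7 → 7 -7
ADD     → 0
POP     → (empty)
LOAD 0  → 1
DUP     → 1 1
SWAP    → 1 1
MOD     → 0
POP     → (empty)
PUSH 10 → 10
POP     → (empty)
PUSH -5 → -5

1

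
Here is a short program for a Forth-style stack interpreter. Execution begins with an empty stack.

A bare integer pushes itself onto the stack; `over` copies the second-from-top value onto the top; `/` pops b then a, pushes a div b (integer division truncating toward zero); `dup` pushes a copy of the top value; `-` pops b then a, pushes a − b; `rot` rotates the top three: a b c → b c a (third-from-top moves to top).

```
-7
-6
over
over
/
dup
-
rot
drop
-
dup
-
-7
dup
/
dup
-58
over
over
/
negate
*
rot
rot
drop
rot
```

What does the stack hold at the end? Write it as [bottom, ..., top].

-7     : [-7]
-6     : [-7, -6]
over   : [-7, -6, -7]
over   : [-7, -6, -7, -6]
/      : [-7, -6, 1]
dup    : [-7, -6, 1, 1]
-      : [-7, -6, 0]
rot    : [-6, 0, -7]
drop   : [-6, 0]
-      : [-6]
dup    : [-6, -6]
-      : [0]
-7     : [0, -7]
dup    : [0, -7, -7]
/      : [0, 1]
dup    : [0, 1, 1]
-58    : [0, 1, 1, -58]
over   : [0, 1, 1, -58, 1]
over   : [0, 1, 1, -58, 1, -58]
/      : [0, 1, 1, -58, 0]
negate : [0, 1, 1, -58, 0]
*      : [0, 1, 1, 0]
rot    : [0, 1, 0, 1]
rot    : [0, 0, 1, 1]
drop   : [0, 0, 1]
rot    : [0, 1, 0]

[0, 1, 0]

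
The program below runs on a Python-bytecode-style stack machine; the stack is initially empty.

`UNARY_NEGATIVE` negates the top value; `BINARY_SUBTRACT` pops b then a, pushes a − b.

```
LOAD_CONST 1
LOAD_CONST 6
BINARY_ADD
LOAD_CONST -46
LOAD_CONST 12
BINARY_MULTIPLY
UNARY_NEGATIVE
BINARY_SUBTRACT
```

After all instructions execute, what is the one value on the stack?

-545

LOAD_CONST 1     1
LOAD_CONST 6     1 6
BINARY_ADD       7
LOAD_CONST -46   7 -46
LOAD_CONST 12    7 -46 12
BINARY_MULTIPLY  7 -552
UNARY_NEGATIVE   7 552
BINARY_SUBTRACT  -545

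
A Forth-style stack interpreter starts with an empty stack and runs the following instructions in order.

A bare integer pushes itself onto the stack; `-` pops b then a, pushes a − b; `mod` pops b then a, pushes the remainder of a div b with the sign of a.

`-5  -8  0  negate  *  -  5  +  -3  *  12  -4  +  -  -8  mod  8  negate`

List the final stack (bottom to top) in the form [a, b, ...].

-5      -5
-8      -5 -8
0       -5 -8 0
negate  -5 -8 0
*       -5 0
-       -5
5       -5 5
+       0
-3      0 -3
*       0
12      0 12
-4      0 12 -4
+       0 8
-       -8
-8      -8 -8
mod     0
8       0 8
negate  0 -8

[0, -8]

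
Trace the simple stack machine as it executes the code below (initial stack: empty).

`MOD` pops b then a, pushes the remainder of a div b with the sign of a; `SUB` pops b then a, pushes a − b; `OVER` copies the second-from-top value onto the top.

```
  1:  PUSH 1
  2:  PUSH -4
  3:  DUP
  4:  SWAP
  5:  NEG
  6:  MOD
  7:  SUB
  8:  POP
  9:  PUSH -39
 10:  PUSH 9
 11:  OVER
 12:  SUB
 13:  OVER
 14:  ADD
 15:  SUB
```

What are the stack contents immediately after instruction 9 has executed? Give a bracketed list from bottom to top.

[-39]

PUSH 1   -> 1
PUSH -4  -> 1 -4
DUP      -> 1 -4 -4
SWAP     -> 1 -4 -4
NEG      -> 1 -4 4
MOD      -> 1 0
SUB      -> 1
POP      -> (empty)
PUSH -39 -> -39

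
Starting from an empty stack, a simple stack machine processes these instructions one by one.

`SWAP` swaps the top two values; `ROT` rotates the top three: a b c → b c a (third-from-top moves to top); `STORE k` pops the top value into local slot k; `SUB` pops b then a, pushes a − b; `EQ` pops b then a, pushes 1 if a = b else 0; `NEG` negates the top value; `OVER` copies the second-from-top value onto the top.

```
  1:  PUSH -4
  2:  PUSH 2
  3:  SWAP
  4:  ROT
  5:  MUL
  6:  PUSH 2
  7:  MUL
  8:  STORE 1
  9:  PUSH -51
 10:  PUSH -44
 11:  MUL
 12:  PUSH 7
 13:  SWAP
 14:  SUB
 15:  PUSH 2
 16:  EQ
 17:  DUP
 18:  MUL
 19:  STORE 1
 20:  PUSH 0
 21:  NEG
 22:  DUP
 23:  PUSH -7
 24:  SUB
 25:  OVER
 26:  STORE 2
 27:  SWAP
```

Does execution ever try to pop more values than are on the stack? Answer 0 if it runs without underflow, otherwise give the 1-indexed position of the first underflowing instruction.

4

PUSH -4 -> [-4]
PUSH 2  -> [-4, 2]
SWAP    -> [2, -4]
ROT  — needs 3 operands, stack has 2 → underflow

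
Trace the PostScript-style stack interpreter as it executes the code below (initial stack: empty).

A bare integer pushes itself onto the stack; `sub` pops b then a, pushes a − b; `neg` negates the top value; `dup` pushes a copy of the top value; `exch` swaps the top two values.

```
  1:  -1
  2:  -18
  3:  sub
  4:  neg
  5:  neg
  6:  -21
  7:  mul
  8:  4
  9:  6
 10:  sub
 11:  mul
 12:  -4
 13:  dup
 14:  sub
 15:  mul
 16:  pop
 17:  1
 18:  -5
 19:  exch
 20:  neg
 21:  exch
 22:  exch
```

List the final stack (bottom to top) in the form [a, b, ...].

-1   : -1
-18  : -1 -18
sub  : 17
neg  : -17
neg  : 17
-21  : 17 -21
mul  : -357
4    : -357 4
6    : -357 4 6
sub  : -357 -2
mul  : 714
-4   : 714 -4
dup  : 714 -4 -4
sub  : 714 0
mul  : 0
pop  : (empty)
1    : 1
-5   : 1 -5
exch : -5 1
neg  : -5 -1
exch : -1 -5
exch : -5 -1

[-5, -1]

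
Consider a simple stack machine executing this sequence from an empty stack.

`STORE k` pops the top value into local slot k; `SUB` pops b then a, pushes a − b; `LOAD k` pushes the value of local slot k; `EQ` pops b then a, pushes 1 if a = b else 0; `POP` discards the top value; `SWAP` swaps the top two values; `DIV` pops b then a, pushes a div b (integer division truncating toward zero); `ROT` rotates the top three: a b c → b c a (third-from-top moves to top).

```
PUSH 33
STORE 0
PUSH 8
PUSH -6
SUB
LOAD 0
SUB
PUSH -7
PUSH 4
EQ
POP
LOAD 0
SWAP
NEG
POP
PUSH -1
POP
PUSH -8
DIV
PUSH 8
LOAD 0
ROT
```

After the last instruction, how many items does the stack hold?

3

PUSH 33 -> [33]
STORE 0 -> []
PUSH 8  -> [8]
PUSH -6 -> [8, -6]
SUB     -> [14]
LOAD 0  -> [14, 33]
SUB     -> [-19]
PUSH -7 -> [-19, -7]
PUSH 4  -> [-19, -7, 4]
EQ      -> [-19, 0]
POP     -> [-19]
LOAD 0  -> [-19, 33]
SWAP    -> [33, -19]
NEG     -> [33, 19]
POP     -> [33]
PUSH -1 -> [33, -1]
POP     -> [33]
PUSH -8 -> [33, -8]
DIV     -> [-4]
PUSH 8  -> [-4, 8]
LOAD 0  -> [-4, 8, 33]
ROT     -> [8, 33, -4]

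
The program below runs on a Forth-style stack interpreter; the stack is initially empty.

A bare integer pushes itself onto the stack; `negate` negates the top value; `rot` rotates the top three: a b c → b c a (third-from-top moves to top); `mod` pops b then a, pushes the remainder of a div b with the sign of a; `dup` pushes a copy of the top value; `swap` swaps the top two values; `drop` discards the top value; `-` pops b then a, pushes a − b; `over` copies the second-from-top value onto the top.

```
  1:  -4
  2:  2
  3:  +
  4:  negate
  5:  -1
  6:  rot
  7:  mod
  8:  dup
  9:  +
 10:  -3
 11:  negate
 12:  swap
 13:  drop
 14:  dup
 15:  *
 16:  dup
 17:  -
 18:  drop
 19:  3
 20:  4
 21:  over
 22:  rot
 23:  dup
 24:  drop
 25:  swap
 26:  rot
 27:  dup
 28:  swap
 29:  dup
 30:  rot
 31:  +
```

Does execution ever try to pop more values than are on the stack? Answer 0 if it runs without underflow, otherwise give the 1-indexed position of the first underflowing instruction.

-4     -> [-4]
2      -> [-4, 2]
+      -> [-2]
negate -> [2]
-1     -> [2, -1]
rot  — needs 3 operands, stack has 2 → underflow

6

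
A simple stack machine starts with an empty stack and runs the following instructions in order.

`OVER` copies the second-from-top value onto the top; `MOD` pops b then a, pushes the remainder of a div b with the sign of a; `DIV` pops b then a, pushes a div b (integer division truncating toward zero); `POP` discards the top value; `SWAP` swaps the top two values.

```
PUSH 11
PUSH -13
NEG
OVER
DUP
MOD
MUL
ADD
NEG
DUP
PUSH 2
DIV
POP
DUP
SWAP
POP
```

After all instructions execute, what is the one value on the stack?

PUSH 11   11
PUSH -13  11 -13
NEG       11 13
OVER      11 13 11
DUP       11 13 11 11
MOD       11 13 0
MUL       11 0
ADD       11
NEG       -11
DUP       -11 -11
PUSH 2    -11 -11 2
DIV       -11 -5
POP       -11
DUP       -11 -11
SWAP      -11 -11
POP       -11

-11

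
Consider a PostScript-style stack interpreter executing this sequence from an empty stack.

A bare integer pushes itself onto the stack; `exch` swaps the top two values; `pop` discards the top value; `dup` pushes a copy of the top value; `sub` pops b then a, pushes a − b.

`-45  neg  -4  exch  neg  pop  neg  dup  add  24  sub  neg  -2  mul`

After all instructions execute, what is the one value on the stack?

-32

-45  : -45
neg  : 45
-4   : 45 -4
exch : -4 45
neg  : -4 -45
pop  : -4
neg  : 4
dup  : 4 4
add  : 8
24   : 8 24
sub  : -16
neg  : 16
-2   : 16 -2
mul  : -32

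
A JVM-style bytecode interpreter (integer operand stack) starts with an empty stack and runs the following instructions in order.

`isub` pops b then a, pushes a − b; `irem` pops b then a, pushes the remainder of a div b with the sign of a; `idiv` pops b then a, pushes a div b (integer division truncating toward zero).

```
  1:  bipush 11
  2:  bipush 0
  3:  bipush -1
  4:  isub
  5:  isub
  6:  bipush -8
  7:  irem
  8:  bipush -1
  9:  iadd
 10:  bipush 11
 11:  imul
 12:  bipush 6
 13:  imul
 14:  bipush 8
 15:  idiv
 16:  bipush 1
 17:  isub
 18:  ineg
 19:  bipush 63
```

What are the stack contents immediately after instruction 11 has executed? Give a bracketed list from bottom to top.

[11]

bipush 11  [11]
bipush 0   [11, 0]
bipush -1  [11, 0, -1]
isub       [11, 1]
isub       [10]
bipush -8  [10, -8]
irem       [2]
bipush -1  [2, -1]
iadd       [1]
bipush 11  [1, 11]
imul       [11]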